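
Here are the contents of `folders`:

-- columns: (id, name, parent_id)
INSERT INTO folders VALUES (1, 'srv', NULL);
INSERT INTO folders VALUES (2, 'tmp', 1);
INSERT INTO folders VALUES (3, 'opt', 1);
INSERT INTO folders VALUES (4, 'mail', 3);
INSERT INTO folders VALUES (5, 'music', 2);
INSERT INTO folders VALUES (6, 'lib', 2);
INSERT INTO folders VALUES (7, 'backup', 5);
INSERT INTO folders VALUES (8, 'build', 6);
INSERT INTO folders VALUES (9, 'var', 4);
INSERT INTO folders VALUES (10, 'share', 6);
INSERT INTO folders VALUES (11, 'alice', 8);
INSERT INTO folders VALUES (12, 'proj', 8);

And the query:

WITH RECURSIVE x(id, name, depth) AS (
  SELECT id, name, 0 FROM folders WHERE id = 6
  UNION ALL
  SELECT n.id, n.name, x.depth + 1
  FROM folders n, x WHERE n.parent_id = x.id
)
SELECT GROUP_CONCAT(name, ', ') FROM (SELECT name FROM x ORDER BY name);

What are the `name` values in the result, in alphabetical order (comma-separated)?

Base: id=6 (lib) at depth 0.
Iteration 1: rows with parent_id in {6} -> build (id 8, depth 1), share (id 10, depth 1).
Iteration 2: rows with parent_id in {8,10} -> alice (id 11, depth 2), proj (id 12, depth 2).
Iteration 3: no rows with parent_id in {11,12}; recursion stops.

alice, build, lib, proj, share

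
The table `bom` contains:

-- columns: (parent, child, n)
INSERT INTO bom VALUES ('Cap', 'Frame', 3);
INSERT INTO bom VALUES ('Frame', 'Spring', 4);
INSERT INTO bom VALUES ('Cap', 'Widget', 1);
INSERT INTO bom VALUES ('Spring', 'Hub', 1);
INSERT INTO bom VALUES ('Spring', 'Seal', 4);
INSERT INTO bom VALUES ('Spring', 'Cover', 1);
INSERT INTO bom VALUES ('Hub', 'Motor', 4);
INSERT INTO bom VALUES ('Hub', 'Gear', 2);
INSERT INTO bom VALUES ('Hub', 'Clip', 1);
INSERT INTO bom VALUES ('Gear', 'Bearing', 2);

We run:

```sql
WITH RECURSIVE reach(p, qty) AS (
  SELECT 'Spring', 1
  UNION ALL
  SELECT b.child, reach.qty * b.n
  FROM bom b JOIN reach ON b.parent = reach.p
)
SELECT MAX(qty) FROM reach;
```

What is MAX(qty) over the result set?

4

Base: (Spring, qty=1).
Iteration 1: components of {Spring} -> Cover = 1*1 = 1, Hub = 1*1 = 1, Seal = 1*4 = 4.
Iteration 2: components of {Cover,Hub,Seal} -> Clip = 1*1 = 1, Gear = 1*2 = 2, Motor = 1*4 = 4.
Iteration 3: components of {Clip,Gear,Motor} -> Bearing = 2*2 = 4.
Iteration 4: no further components; recursion stops.
qty values: 1, 1, 4, 1, 4, 2, 1, 4; the maximum is 4.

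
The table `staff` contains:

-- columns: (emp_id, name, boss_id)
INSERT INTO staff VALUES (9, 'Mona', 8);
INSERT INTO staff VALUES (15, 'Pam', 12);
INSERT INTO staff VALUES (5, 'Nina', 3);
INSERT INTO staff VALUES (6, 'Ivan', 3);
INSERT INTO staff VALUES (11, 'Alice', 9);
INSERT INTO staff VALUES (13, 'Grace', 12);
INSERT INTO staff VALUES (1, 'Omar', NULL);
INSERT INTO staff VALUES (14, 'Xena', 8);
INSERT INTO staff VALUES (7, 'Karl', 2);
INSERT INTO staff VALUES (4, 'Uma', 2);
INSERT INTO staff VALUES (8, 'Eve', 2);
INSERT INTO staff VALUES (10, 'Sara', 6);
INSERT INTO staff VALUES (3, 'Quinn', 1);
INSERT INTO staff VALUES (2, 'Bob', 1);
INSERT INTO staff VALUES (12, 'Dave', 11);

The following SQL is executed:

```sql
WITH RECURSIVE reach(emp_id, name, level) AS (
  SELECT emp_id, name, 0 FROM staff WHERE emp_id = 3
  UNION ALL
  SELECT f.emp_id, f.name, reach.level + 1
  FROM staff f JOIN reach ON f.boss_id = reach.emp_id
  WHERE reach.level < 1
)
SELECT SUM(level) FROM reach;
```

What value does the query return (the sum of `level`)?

Base: emp_id=3 (Quinn) at level 0.
Iteration 1: rows with boss_id in {3} -> Nina (id 5, level 1), Ivan (id 6, level 1).
Iteration 2: level < 1 fails for all current rows; recursion stops.
SUM(level) = 0 + 1 + 1 = 2.

2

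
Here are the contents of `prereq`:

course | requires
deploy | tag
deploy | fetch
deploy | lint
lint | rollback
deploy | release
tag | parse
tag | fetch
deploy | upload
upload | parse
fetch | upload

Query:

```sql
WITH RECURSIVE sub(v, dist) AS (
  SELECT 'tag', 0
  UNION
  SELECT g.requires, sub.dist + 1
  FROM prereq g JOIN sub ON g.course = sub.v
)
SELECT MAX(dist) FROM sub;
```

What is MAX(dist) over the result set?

Base: (tag, dist=0).
Iteration 1: edges from {tag} -> (fetch, dist=1), (parse, dist=1).
Iteration 2: edges from {fetch,parse} -> (upload, dist=2).
Iteration 3: edges from {upload} -> (parse, dist=3).
Iteration 4: no outgoing edges from {parse}; recursion stops.
dist values: 0, 1, 1, 2, 3; the maximum is 3.

3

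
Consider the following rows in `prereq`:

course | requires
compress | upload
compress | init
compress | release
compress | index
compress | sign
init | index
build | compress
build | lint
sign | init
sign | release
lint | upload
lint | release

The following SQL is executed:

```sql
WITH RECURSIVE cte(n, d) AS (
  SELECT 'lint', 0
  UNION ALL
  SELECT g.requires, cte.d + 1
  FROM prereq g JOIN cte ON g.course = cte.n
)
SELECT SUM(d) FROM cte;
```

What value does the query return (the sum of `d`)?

Base: (lint, d=0).
Iteration 1: edges from {lint} -> (release, d=1), (upload, d=1).
Iteration 2: no outgoing edges from {release,upload}; recursion stops.
SUM(d) = 0 + 1 + 1 = 2.

2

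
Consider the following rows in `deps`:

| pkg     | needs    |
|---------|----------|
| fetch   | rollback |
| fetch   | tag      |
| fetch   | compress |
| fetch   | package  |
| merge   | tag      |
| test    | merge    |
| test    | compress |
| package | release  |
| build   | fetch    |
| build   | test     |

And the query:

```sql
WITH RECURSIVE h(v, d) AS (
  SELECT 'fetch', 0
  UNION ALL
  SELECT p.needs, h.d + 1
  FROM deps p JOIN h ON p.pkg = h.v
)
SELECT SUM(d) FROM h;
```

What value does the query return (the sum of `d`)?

6

Base: (fetch, d=0).
Iteration 1: edges from {fetch} -> (compress, d=1), (package, d=1), (rollback, d=1), (tag, d=1).
Iteration 2: edges from {compress,package,rollback,tag} -> (release, d=2).
Iteration 3: no outgoing edges from {release}; recursion stops.
SUM(d) = 0 + 1 + 1 + 1 + 1 + 2 = 6.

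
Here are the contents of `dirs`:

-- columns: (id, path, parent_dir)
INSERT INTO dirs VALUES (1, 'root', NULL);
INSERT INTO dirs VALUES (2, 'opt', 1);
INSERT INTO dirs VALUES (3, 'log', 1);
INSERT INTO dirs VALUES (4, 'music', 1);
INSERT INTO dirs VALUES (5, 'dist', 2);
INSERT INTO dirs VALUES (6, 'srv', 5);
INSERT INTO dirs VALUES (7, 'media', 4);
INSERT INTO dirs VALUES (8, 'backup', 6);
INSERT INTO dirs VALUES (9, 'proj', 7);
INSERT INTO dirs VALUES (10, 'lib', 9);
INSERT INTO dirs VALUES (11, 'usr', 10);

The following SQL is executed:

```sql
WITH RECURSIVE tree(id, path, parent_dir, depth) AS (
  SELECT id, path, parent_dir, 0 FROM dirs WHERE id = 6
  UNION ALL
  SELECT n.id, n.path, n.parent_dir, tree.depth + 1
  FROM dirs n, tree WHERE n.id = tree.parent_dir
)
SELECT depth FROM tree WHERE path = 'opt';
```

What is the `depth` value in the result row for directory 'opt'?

2

Base: id=6 (srv), parent_dir=5, depth 0.
Iteration 1: join on id=5 -> dist (id 5, parent_dir=2, depth 1).
Iteration 2: join on id=2 -> opt (id 2, parent_dir=1, depth 2).
Iteration 3: join on id=1 -> root (id 1, parent_dir=NULL, depth 3).
Iteration 4: parent_dir is NULL; no match; recursion stops.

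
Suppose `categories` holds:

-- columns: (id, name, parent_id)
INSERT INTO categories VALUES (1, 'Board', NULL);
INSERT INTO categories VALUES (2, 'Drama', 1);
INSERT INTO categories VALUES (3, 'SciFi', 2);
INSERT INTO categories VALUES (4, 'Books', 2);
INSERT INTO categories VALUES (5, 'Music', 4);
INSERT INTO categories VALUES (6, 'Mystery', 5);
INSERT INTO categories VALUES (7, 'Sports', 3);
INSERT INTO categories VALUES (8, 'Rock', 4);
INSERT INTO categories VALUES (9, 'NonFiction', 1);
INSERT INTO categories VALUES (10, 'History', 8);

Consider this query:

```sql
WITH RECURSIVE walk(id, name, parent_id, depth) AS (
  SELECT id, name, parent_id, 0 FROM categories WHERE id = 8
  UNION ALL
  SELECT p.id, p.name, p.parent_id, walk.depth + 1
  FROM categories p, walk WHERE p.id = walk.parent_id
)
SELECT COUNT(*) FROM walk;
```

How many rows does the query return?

Base: id=8 (Rock), parent_id=4, depth 0.
Iteration 1: join on id=4 -> Books (id 4, parent_id=2, depth 1).
Iteration 2: join on id=2 -> Drama (id 2, parent_id=1, depth 2).
Iteration 3: join on id=1 -> Board (id 1, parent_id=NULL, depth 3).
Iteration 4: parent_id is NULL; no match; recursion stops.
Total rows emitted: 4.

4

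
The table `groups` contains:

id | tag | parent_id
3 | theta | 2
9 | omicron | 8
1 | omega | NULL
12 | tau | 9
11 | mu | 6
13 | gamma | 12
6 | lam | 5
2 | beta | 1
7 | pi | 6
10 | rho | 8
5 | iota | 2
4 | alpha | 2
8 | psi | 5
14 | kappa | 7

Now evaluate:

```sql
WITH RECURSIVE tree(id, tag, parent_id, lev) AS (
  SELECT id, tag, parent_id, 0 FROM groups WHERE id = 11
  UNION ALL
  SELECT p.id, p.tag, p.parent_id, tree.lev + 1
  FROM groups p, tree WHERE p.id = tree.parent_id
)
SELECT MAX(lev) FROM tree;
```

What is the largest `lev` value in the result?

Base: id=11 (mu), parent_id=6, lev 0.
Iteration 1: join on id=6 -> lam (id 6, parent_id=5, lev 1).
Iteration 2: join on id=5 -> iota (id 5, parent_id=2, lev 2).
Iteration 3: join on id=2 -> beta (id 2, parent_id=1, lev 3).
Iteration 4: join on id=1 -> omega (id 1, parent_id=NULL, lev 4).
Iteration 5: parent_id is NULL; no match; recursion stops.
lev values: 0, 1, 2, 3, 4; the maximum is 4.

4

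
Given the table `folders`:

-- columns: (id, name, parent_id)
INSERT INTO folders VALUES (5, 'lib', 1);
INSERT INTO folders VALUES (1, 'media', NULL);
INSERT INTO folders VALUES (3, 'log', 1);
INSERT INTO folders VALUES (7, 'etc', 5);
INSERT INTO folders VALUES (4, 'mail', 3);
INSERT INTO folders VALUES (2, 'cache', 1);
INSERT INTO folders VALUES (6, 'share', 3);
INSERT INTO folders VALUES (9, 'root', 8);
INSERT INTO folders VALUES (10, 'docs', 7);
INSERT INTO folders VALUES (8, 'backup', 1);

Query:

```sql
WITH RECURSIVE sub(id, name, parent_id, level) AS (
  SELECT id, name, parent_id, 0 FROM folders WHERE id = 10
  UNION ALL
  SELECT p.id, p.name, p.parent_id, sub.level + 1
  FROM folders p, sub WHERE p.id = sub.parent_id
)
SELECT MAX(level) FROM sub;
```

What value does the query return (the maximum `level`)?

3

Base: id=10 (docs), parent_id=7, level 0.
Iteration 1: join on id=7 -> etc (id 7, parent_id=5, level 1).
Iteration 2: join on id=5 -> lib (id 5, parent_id=1, level 2).
Iteration 3: join on id=1 -> media (id 1, parent_id=NULL, level 3).
Iteration 4: parent_id is NULL; no match; recursion stops.
level values: 0, 1, 2, 3; the maximum is 3.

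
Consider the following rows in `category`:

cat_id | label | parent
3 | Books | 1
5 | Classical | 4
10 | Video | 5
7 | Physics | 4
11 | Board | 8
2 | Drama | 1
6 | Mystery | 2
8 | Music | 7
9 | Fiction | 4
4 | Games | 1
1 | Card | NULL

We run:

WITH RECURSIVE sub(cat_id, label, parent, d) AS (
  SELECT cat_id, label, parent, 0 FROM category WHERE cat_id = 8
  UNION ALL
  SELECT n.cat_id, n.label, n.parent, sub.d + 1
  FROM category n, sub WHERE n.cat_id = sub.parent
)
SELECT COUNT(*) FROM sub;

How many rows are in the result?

Base: cat_id=8 (Music), parent=7, d 0.
Iteration 1: join on cat_id=7 -> Physics (id 7, parent=4, d 1).
Iteration 2: join on cat_id=4 -> Games (id 4, parent=1, d 2).
Iteration 3: join on cat_id=1 -> Card (id 1, parent=NULL, d 3).
Iteration 4: parent is NULL; no match; recursion stops.
Total rows emitted: 4.

4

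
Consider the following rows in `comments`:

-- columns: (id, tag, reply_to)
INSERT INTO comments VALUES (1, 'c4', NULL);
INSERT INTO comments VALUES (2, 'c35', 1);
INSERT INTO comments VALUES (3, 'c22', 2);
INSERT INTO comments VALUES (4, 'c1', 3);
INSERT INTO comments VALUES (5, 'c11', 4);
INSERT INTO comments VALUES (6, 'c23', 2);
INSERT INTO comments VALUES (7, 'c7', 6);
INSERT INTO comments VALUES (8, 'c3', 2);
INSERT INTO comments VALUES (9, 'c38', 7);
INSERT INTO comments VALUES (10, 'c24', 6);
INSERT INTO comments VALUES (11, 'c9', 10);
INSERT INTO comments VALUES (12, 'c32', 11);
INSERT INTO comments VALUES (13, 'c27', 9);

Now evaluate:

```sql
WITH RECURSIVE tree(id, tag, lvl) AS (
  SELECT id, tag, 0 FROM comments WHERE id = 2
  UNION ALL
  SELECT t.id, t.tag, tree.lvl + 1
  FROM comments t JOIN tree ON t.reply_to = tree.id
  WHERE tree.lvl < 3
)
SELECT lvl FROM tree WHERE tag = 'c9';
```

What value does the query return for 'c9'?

3

Base: id=2 (c35) at lvl 0.
Iteration 1: rows with reply_to in {2} -> c22 (id 3, lvl 1), c23 (id 6, lvl 1), c3 (id 8, lvl 1).
Iteration 2: rows with reply_to in {3,6,8} -> c1 (id 4, lvl 2), c7 (id 7, lvl 2), c24 (id 10, lvl 2).
Iteration 3: rows with reply_to in {4,7,10} -> c11 (id 5, lvl 3), c38 (id 9, lvl 3), c9 (id 11, lvl 3).
Iteration 4: lvl < 3 fails for all current rows; recursion stops.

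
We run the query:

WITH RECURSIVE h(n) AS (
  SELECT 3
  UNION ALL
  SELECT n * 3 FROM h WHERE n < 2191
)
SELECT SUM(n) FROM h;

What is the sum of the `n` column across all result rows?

Base: n=3.
Iteration 1: 3 < 2191 holds -> n = 3 * 3 = 9.
Iteration 2: 9 < 2191 holds -> n = 9 * 3 = 27.
Iteration 3: 27 < 2191 holds -> n = 27 * 3 = 81.
Iteration 4: 81 < 2191 holds -> n = 81 * 3 = 243.
Iteration 5: 243 < 2191 holds -> n = 243 * 3 = 729.
Iteration 6: 729 < 2191 holds -> n = 729 * 3 = 2187.
Iteration 7: 2187 < 2191 holds -> n = 2187 * 3 = 6561.
Iteration 8: 6561 < 2191 fails; recursion stops.
SUM(n) = 3 + 9 + 27 + 81 + 243 + 729 + 2187 + 6561 = 9840.

9840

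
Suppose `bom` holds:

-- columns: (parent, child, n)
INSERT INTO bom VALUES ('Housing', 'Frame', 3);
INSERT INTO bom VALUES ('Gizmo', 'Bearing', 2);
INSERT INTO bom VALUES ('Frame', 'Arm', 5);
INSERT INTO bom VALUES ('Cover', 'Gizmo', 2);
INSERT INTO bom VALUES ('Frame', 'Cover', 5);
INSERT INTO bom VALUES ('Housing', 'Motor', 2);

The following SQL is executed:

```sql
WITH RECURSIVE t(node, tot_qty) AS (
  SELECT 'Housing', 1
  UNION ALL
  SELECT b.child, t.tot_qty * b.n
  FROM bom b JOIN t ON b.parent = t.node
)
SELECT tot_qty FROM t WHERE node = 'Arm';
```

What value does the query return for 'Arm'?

Base: (Housing, tot_qty=1).
Iteration 1: components of {Housing} -> Frame = 1*3 = 3, Motor = 1*2 = 2.
Iteration 2: components of {Frame,Motor} -> Arm = 3*5 = 15, Cover = 3*5 = 15.
Iteration 3: components of {Arm,Cover} -> Gizmo = 15*2 = 30.
Iteration 4: components of {Gizmo} -> Bearing = 30*2 = 60.
Iteration 5: no further components; recursion stops.

15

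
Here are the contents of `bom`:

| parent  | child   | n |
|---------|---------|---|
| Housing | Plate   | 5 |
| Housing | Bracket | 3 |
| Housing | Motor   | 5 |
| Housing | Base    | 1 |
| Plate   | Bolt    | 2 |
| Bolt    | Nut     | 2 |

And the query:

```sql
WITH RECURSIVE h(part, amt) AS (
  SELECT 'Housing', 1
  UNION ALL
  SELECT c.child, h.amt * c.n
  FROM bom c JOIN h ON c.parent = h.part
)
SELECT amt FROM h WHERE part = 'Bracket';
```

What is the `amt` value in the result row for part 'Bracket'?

Base: (Housing, amt=1).
Iteration 1: components of {Housing} -> Base = 1*1 = 1, Bracket = 1*3 = 3, Motor = 1*5 = 5, Plate = 1*5 = 5.
Iteration 2: components of {Base,Bracket,Motor,Plate} -> Bolt = 5*2 = 10.
Iteration 3: components of {Bolt} -> Nut = 10*2 = 20.
Iteration 4: no further components; recursion stops.

3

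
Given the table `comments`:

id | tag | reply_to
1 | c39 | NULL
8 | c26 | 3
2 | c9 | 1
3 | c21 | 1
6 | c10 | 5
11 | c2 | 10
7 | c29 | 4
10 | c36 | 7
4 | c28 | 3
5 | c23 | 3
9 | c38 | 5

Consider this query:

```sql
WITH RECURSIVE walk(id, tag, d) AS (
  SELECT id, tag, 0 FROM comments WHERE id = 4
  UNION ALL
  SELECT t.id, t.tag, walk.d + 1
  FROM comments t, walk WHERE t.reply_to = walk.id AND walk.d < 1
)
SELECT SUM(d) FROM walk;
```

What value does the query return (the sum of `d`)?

Base: id=4 (c28) at d 0.
Iteration 1: rows with reply_to in {4} -> c29 (id 7, d 1).
Iteration 2: d < 1 fails for all current rows; recursion stops.
SUM(d) = 0 + 1 = 1.

1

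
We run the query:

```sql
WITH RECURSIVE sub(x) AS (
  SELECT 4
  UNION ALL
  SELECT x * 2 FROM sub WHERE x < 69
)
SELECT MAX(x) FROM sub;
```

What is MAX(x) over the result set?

Base: x=4.
Iteration 1: 4 < 69 holds -> x = 4 * 2 = 8.
Iteration 2: 8 < 69 holds -> x = 8 * 2 = 16.
Iteration 3: 16 < 69 holds -> x = 16 * 2 = 32.
Iteration 4: 32 < 69 holds -> x = 32 * 2 = 64.
Iteration 5: 64 < 69 holds -> x = 64 * 2 = 128.
Iteration 6: 128 < 69 fails; recursion stops.
x values: 4, 8, 16, 32, 64, 128; the maximum is 128.

128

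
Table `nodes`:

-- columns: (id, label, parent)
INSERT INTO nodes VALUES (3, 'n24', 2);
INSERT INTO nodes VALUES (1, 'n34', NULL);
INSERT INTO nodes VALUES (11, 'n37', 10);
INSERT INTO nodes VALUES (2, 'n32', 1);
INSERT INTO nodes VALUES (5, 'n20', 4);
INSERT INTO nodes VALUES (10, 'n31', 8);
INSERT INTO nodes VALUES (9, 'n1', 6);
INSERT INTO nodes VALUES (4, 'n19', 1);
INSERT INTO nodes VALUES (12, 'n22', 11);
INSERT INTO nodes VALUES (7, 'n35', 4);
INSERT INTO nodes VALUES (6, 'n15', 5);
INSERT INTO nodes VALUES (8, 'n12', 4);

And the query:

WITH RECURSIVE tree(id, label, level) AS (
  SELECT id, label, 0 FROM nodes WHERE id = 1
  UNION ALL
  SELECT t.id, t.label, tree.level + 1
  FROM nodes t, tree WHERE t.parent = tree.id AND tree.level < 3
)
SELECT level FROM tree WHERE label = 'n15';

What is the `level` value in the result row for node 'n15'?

Base: id=1 (n34) at level 0.
Iteration 1: rows with parent in {1} -> n32 (id 2, level 1), n19 (id 4, level 1).
Iteration 2: rows with parent in {2,4} -> n24 (id 3, level 2), n20 (id 5, level 2), n35 (id 7, level 2), n12 (id 8, level 2).
Iteration 3: rows with parent in {3,5,7,8} -> n15 (id 6, level 3), n31 (id 10, level 3).
Iteration 4: level < 3 fails for all current rows; recursion stops.

3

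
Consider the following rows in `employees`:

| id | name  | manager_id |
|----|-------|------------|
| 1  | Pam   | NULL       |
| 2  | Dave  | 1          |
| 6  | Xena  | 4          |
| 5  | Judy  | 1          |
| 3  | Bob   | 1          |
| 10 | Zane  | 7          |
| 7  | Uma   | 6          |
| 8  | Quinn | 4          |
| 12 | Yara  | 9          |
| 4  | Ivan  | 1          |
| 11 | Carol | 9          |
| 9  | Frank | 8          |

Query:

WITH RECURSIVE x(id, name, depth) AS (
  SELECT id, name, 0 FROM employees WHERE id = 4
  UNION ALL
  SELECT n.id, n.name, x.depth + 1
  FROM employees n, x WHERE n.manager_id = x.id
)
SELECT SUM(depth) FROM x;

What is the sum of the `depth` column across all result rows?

Base: id=4 (Ivan) at depth 0.
Iteration 1: rows with manager_id in {4} -> Xena (id 6, depth 1), Quinn (id 8, depth 1).
Iteration 2: rows with manager_id in {6,8} -> Uma (id 7, depth 2), Frank (id 9, depth 2).
Iteration 3: rows with manager_id in {7,9} -> Zane (id 10, depth 3), Carol (id 11, depth 3), Yara (id 12, depth 3).
Iteration 4: no rows with manager_id in {10,11,12}; recursion stops.
SUM(depth) = 0 + 1 + 1 + 2 + 2 + 3 + 3 + 3 = 15.

15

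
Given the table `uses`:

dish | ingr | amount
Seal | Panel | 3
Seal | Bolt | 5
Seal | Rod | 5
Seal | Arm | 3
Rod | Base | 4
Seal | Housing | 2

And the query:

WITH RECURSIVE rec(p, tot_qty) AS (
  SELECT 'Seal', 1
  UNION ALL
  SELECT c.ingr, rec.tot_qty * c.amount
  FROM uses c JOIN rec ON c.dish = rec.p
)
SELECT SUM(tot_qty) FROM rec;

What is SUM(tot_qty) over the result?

Base: (Seal, tot_qty=1).
Iteration 1: components of {Seal} -> Arm = 1*3 = 3, Bolt = 1*5 = 5, Housing = 1*2 = 2, Panel = 1*3 = 3, Rod = 1*5 = 5.
Iteration 2: components of {Arm,Bolt,Housing,Panel,Rod} -> Base = 5*4 = 20.
Iteration 3: no further components; recursion stops.
SUM(tot_qty) = 1 + 3 + 5 + 5 + 3 + 2 + 20 = 39.

39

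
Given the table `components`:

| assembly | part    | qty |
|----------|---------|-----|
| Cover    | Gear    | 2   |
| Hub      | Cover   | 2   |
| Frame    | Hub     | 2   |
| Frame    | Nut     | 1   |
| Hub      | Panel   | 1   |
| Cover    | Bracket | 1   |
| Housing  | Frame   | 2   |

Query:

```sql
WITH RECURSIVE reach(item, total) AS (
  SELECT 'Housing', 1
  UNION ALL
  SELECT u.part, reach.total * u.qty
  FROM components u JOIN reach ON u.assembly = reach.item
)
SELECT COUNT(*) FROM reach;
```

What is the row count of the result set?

Base: (Housing, total=1).
Iteration 1: components of {Housing} -> Frame = 1*2 = 2.
Iteration 2: components of {Frame} -> Hub = 2*2 = 4, Nut = 2*1 = 2.
Iteration 3: components of {Hub,Nut} -> Cover = 4*2 = 8, Panel = 4*1 = 4.
Iteration 4: components of {Cover,Panel} -> Bracket = 8*1 = 8, Gear = 8*2 = 16.
Iteration 5: no further components; recursion stops.
Total rows emitted: 8.

8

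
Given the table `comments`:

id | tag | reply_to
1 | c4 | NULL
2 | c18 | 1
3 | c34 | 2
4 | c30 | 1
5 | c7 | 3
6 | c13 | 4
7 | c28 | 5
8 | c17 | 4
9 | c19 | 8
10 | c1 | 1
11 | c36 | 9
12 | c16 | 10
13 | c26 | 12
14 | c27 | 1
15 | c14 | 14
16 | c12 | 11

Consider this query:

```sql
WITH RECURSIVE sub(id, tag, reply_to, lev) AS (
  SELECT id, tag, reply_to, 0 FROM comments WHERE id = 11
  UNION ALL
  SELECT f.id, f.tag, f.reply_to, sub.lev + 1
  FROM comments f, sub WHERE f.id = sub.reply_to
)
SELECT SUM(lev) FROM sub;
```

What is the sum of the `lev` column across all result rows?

Base: id=11 (c36), reply_to=9, lev 0.
Iteration 1: join on id=9 -> c19 (id 9, reply_to=8, lev 1).
Iteration 2: join on id=8 -> c17 (id 8, reply_to=4, lev 2).
Iteration 3: join on id=4 -> c30 (id 4, reply_to=1, lev 3).
Iteration 4: join on id=1 -> c4 (id 1, reply_to=NULL, lev 4).
Iteration 5: reply_to is NULL; no match; recursion stops.
SUM(lev) = 0 + 1 + 2 + 3 + 4 = 10.

10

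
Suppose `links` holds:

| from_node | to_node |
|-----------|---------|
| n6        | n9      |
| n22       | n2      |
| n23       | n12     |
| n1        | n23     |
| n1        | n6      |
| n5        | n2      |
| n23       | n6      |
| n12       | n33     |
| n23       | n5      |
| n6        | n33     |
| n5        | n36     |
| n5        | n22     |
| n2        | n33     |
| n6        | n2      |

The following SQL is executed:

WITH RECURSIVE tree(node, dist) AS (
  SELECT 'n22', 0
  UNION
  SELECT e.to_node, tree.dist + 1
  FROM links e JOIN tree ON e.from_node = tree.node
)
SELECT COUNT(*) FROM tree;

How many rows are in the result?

3

Base: (n22, dist=0).
Iteration 1: edges from {n22} -> (n2, dist=1).
Iteration 2: edges from {n2} -> (n33, dist=2).
Iteration 3: no outgoing edges from {n33}; recursion stops.
Total rows emitted: 3.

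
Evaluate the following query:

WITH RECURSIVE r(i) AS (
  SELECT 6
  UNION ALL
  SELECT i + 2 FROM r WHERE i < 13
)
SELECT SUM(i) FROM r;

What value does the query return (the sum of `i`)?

Base: i=6.
Iteration 1: 6 < 13 holds -> i = 6 + 2 = 8.
Iteration 2: 8 < 13 holds -> i = 8 + 2 = 10.
Iteration 3: 10 < 13 holds -> i = 10 + 2 = 12.
Iteration 4: 12 < 13 holds -> i = 12 + 2 = 14.
Iteration 5: 14 < 13 fails; recursion stops.
SUM(i) = 6 + 8 + 10 + 12 + 14 = 50.

50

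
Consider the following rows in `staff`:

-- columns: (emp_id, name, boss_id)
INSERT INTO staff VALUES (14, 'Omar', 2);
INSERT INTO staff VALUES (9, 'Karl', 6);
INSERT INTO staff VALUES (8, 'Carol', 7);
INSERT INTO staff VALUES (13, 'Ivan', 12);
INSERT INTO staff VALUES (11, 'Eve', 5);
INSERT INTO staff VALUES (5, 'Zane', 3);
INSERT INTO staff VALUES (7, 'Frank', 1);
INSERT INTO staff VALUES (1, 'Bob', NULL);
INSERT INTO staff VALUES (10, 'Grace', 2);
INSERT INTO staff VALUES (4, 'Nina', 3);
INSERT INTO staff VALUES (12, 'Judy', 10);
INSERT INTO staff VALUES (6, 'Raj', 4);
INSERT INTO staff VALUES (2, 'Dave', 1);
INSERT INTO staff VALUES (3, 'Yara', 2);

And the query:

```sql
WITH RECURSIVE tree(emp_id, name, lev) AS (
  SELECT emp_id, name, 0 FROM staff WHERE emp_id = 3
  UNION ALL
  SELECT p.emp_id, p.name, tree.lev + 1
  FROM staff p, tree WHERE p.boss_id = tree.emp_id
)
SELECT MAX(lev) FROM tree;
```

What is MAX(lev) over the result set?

3

Base: emp_id=3 (Yara) at lev 0.
Iteration 1: rows with boss_id in {3} -> Nina (id 4, lev 1), Zane (id 5, lev 1).
Iteration 2: rows with boss_id in {4,5} -> Raj (id 6, lev 2), Eve (id 11, lev 2).
Iteration 3: rows with boss_id in {6,11} -> Karl (id 9, lev 3).
Iteration 4: no rows with boss_id in {9}; recursion stops.
lev values: 0, 1, 1, 2, 2, 3; the maximum is 3.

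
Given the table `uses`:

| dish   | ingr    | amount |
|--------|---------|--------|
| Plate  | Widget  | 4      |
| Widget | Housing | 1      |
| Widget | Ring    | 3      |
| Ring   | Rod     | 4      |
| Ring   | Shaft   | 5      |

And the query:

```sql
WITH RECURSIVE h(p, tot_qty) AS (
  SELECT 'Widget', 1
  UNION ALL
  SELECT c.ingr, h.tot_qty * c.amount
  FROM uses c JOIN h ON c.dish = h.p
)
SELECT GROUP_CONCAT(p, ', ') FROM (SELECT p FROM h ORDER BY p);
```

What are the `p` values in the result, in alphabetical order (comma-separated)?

Base: (Widget, tot_qty=1).
Iteration 1: components of {Widget} -> Housing = 1*1 = 1, Ring = 1*3 = 3.
Iteration 2: components of {Housing,Ring} -> Rod = 3*4 = 12, Shaft = 3*5 = 15.
Iteration 3: no further components; recursion stops.

Housing, Ring, Rod, Shaft, Widget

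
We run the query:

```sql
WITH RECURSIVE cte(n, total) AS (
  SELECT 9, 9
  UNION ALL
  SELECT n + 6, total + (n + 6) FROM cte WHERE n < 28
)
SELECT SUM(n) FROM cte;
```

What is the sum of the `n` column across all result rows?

105

Base: n=9, total=9.
Iteration 1: 9 < 28 holds -> n = 9 + 6 = 15, total = 9 + 15 = 24.
Iteration 2: 15 < 28 holds -> n = 15 + 6 = 21, total = 24 + 21 = 45.
Iteration 3: 21 < 28 holds -> n = 21 + 6 = 27, total = 45 + 27 = 72.
Iteration 4: 27 < 28 holds -> n = 27 + 6 = 33, total = 72 + 33 = 105.
Iteration 5: 33 < 28 fails; recursion stops.
SUM(n) = 9 + 15 + 21 + 27 + 33 = 105.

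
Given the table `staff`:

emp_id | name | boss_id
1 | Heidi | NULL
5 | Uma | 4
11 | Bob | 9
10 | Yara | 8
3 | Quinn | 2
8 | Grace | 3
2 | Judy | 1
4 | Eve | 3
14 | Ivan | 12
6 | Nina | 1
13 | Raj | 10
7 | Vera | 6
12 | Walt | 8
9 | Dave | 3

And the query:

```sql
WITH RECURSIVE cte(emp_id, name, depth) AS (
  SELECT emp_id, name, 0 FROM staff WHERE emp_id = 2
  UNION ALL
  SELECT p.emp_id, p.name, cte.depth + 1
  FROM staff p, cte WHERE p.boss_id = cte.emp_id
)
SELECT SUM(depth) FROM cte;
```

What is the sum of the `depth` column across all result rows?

27

Base: emp_id=2 (Judy) at depth 0.
Iteration 1: rows with boss_id in {2} -> Quinn (id 3, depth 1).
Iteration 2: rows with boss_id in {3} -> Eve (id 4, depth 2), Grace (id 8, depth 2), Dave (id 9, depth 2).
Iteration 3: rows with boss_id in {4,8,9} -> Uma (id 5, depth 3), Yara (id 10, depth 3), Bob (id 11, depth 3), Walt (id 12, depth 3).
Iteration 4: rows with boss_id in {5,10,11,12} -> Raj (id 13, depth 4), Ivan (id 14, depth 4).
Iteration 5: no rows with boss_id in {13,14}; recursion stops.
SUM(depth) = 0 + 1 + 2 + 2 + 2 + 3 + 3 + 3 + 3 + 4 + 4 = 27.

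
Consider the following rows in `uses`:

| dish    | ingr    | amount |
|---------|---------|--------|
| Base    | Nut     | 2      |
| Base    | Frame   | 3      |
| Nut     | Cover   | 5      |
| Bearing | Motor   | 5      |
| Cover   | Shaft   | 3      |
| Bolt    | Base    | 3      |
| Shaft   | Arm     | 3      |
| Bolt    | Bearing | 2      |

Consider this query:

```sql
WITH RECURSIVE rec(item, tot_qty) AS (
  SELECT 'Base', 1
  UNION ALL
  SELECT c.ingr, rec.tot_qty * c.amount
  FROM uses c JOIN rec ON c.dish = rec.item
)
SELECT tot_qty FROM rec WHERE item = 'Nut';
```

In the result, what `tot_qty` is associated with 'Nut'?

Base: (Base, tot_qty=1).
Iteration 1: components of {Base} -> Frame = 1*3 = 3, Nut = 1*2 = 2.
Iteration 2: components of {Frame,Nut} -> Cover = 2*5 = 10.
Iteration 3: components of {Cover} -> Shaft = 10*3 = 30.
Iteration 4: components of {Shaft} -> Arm = 30*3 = 90.
Iteration 5: no further components; recursion stops.

2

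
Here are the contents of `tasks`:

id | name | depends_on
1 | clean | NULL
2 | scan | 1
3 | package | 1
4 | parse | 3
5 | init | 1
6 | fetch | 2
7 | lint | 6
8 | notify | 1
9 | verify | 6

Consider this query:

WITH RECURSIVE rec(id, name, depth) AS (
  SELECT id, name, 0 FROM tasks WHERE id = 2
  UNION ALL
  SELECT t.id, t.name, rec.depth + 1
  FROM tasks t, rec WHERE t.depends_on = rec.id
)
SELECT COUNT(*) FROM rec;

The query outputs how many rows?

Base: id=2 (scan) at depth 0.
Iteration 1: rows with depends_on in {2} -> fetch (id 6, depth 1).
Iteration 2: rows with depends_on in {6} -> lint (id 7, depth 2), verify (id 9, depth 2).
Iteration 3: no rows with depends_on in {7,9}; recursion stops.
Total rows emitted: 4.

4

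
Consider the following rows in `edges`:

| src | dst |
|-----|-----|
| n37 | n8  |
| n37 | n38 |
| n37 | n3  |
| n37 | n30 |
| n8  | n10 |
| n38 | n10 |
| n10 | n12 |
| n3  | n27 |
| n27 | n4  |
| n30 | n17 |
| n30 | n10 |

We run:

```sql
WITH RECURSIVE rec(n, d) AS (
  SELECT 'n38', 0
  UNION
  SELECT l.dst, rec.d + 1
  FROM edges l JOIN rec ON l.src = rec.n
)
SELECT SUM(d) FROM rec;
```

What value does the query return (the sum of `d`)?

Base: (n38, d=0).
Iteration 1: edges from {n38} -> (n10, d=1).
Iteration 2: edges from {n10} -> (n12, d=2).
Iteration 3: no outgoing edges from {n12}; recursion stops.
SUM(d) = 0 + 1 + 2 = 3.

3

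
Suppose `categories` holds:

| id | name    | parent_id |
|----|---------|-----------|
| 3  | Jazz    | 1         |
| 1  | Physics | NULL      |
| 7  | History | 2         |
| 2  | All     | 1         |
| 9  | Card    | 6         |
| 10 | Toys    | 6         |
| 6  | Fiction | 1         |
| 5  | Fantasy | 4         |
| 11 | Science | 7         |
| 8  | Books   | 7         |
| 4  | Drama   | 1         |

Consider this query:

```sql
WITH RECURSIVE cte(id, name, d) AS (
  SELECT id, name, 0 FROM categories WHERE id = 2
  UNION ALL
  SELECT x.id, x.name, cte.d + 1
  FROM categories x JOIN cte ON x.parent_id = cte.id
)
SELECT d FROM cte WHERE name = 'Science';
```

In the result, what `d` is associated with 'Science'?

Base: id=2 (All) at d 0.
Iteration 1: rows with parent_id in {2} -> History (id 7, d 1).
Iteration 2: rows with parent_id in {7} -> Books (id 8, d 2), Science (id 11, d 2).
Iteration 3: no rows with parent_id in {8,11}; recursion stops.

2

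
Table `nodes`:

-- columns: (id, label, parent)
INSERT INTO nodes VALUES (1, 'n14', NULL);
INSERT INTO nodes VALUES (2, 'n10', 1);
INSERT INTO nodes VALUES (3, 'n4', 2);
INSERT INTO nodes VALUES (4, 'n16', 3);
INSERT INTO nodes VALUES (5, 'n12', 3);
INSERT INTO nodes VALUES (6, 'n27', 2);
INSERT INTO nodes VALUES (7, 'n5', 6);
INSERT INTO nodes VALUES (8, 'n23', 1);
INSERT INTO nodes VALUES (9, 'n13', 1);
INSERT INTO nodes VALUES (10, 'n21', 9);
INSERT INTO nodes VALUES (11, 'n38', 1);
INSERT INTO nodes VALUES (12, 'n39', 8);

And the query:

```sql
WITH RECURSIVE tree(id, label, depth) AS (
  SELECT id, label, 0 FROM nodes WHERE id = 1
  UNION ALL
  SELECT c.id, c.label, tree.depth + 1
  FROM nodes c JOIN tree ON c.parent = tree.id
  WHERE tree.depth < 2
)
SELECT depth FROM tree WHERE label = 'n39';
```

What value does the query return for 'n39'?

Base: id=1 (n14) at depth 0.
Iteration 1: rows with parent in {1} -> n10 (id 2, depth 1), n23 (id 8, depth 1), n13 (id 9, depth 1), n38 (id 11, depth 1).
Iteration 2: rows with parent in {2,8,9,11} -> n4 (id 3, depth 2), n27 (id 6, depth 2), n21 (id 10, depth 2), n39 (id 12, depth 2).
Iteration 3: depth < 2 fails for all current rows; recursion stops.

2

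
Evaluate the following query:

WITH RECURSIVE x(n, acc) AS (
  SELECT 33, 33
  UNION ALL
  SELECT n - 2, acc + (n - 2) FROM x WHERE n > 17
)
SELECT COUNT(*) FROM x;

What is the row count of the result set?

Base: n=33, acc=33.
Iteration 1: 33 > 17 holds -> n = 33 - 2 = 31, acc = 33 + 31 = 64.
Iteration 2: 31 > 17 holds -> n = 31 - 2 = 29, acc = 64 + 29 = 93.
Iteration 3: 29 > 17 holds -> n = 29 - 2 = 27, acc = 93 + 27 = 120.
Iteration 4: 27 > 17 holds -> n = 27 - 2 = 25, acc = 120 + 25 = 145.
Iteration 5: 25 > 17 holds -> n = 25 - 2 = 23, acc = 145 + 23 = 168.
Iteration 6: 23 > 17 holds -> n = 23 - 2 = 21, acc = 168 + 21 = 189.
Iteration 7: 21 > 17 holds -> n = 21 - 2 = 19, acc = 189 + 19 = 208.
Iteration 8: 19 > 17 holds -> n = 19 - 2 = 17, acc = 208 + 17 = 225.
Iteration 9: 17 > 17 fails; recursion stops.
Total rows emitted: 9.

9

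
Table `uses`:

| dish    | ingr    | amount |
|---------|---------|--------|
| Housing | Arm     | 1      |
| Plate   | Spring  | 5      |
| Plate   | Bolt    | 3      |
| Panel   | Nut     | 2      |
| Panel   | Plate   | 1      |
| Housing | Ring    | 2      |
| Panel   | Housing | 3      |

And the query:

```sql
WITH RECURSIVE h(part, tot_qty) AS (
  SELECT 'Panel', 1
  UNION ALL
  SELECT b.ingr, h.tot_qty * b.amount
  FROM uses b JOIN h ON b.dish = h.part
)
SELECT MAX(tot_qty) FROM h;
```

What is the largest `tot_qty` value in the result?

6

Base: (Panel, tot_qty=1).
Iteration 1: components of {Panel} -> Housing = 1*3 = 3, Nut = 1*2 = 2, Plate = 1*1 = 1.
Iteration 2: components of {Housing,Nut,Plate} -> Arm = 3*1 = 3, Bolt = 1*3 = 3, Ring = 3*2 = 6, Spring = 1*5 = 5.
Iteration 3: no further components; recursion stops.
tot_qty values: 1, 3, 2, 1, 3, 6, 3, 5; the maximum is 6.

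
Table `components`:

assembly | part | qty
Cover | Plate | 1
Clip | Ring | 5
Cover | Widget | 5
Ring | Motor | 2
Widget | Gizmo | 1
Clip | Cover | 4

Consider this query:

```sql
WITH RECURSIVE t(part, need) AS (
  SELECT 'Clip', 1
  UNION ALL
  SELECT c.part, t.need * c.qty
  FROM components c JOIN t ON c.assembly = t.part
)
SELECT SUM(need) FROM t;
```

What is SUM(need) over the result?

Base: (Clip, need=1).
Iteration 1: components of {Clip} -> Cover = 1*4 = 4, Ring = 1*5 = 5.
Iteration 2: components of {Cover,Ring} -> Motor = 5*2 = 10, Plate = 4*1 = 4, Widget = 4*5 = 20.
Iteration 3: components of {Motor,Plate,Widget} -> Gizmo = 20*1 = 20.
Iteration 4: no further components; recursion stops.
SUM(need) = 1 + 4 + 5 + 20 + 4 + 10 + 20 = 64.

64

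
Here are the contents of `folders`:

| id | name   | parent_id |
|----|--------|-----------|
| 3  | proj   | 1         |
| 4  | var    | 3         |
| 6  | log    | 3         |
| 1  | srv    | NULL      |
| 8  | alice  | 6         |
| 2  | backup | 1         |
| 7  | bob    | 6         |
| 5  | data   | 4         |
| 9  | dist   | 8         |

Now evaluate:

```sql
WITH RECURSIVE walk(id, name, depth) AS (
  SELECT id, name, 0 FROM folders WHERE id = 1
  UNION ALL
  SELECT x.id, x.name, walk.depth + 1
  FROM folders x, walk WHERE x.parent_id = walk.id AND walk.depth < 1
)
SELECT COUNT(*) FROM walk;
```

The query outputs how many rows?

3

Base: id=1 (srv) at depth 0.
Iteration 1: rows with parent_id in {1} -> backup (id 2, depth 1), proj (id 3, depth 1).
Iteration 2: depth < 1 fails for all current rows; recursion stops.
Total rows emitted: 3.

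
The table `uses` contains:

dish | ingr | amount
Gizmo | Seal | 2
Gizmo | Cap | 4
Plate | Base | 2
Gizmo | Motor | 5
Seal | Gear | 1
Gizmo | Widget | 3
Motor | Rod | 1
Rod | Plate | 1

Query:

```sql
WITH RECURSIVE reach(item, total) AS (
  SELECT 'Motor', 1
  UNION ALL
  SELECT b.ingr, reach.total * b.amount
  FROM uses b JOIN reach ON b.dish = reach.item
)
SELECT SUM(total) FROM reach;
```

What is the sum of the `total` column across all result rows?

Base: (Motor, total=1).
Iteration 1: components of {Motor} -> Rod = 1*1 = 1.
Iteration 2: components of {Rod} -> Plate = 1*1 = 1.
Iteration 3: components of {Plate} -> Base = 1*2 = 2.
Iteration 4: no further components; recursion stops.
SUM(total) = 1 + 1 + 1 + 2 = 5.

5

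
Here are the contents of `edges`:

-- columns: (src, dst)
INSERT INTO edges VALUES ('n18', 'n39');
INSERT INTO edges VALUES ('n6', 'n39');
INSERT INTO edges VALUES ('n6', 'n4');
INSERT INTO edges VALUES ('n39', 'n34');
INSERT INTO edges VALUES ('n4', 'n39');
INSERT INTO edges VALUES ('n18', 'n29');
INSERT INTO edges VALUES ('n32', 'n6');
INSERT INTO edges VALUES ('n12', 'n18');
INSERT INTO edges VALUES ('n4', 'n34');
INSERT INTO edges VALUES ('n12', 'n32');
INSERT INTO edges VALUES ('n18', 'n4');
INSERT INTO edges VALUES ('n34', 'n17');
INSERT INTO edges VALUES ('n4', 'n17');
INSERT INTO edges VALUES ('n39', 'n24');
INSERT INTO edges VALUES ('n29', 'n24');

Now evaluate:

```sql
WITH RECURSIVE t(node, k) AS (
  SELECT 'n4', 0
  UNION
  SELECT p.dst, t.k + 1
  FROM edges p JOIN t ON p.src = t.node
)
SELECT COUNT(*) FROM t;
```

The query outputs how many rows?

8

Base: (n4, k=0).
Iteration 1: edges from {n4} -> (n17, k=1), (n34, k=1), (n39, k=1).
Iteration 2: edges from {n17,n34,n39} -> (n17, k=2), (n24, k=2), (n34, k=2).
Iteration 3: edges from {n17,n24,n34} -> (n17, k=3).
Iteration 4: no outgoing edges from {n17}; recursion stops.
Total rows emitted: 8.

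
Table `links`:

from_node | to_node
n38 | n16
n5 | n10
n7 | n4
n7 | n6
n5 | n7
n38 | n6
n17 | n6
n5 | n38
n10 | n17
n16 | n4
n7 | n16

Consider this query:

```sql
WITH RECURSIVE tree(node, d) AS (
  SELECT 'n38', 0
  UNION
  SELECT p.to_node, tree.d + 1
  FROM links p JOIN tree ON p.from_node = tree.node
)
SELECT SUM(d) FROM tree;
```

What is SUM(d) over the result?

4

Base: (n38, d=0).
Iteration 1: edges from {n38} -> (n16, d=1), (n6, d=1).
Iteration 2: edges from {n16,n6} -> (n4, d=2).
Iteration 3: no outgoing edges from {n4}; recursion stops.
SUM(d) = 0 + 1 + 1 + 2 = 4.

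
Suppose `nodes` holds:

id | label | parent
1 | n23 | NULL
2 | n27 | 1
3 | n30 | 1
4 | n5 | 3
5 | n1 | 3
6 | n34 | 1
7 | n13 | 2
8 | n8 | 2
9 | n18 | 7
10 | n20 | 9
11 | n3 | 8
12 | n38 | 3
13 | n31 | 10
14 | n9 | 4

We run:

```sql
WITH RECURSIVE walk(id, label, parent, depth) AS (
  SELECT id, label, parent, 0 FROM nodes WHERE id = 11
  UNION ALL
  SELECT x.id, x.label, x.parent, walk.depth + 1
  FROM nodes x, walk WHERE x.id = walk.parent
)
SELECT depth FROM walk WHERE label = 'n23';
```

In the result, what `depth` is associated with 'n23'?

3

Base: id=11 (n3), parent=8, depth 0.
Iteration 1: join on id=8 -> n8 (id 8, parent=2, depth 1).
Iteration 2: join on id=2 -> n27 (id 2, parent=1, depth 2).
Iteration 3: join on id=1 -> n23 (id 1, parent=NULL, depth 3).
Iteration 4: parent is NULL; no match; recursion stops.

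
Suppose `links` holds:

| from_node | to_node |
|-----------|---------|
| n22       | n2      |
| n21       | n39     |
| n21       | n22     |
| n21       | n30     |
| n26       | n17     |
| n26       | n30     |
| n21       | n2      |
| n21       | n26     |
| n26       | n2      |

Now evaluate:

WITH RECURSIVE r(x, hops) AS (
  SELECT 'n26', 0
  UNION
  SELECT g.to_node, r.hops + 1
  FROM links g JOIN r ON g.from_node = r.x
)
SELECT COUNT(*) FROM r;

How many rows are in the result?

4

Base: (n26, hops=0).
Iteration 1: edges from {n26} -> (n17, hops=1), (n2, hops=1), (n30, hops=1).
Iteration 2: no outgoing edges from {n17,n2,n30}; recursion stops.
Total rows emitted: 4.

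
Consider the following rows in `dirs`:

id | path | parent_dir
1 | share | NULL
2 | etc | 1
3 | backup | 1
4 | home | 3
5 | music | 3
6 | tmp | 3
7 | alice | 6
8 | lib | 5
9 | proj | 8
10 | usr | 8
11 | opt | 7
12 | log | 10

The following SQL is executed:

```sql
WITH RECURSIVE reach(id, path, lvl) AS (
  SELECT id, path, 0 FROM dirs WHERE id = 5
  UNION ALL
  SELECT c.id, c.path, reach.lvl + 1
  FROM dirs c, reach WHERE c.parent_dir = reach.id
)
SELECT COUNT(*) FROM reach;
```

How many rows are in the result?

5

Base: id=5 (music) at lvl 0.
Iteration 1: rows with parent_dir in {5} -> lib (id 8, lvl 1).
Iteration 2: rows with parent_dir in {8} -> proj (id 9, lvl 2), usr (id 10, lvl 2).
Iteration 3: rows with parent_dir in {9,10} -> log (id 12, lvl 3).
Iteration 4: no rows with parent_dir in {12}; recursion stops.
Total rows emitted: 5.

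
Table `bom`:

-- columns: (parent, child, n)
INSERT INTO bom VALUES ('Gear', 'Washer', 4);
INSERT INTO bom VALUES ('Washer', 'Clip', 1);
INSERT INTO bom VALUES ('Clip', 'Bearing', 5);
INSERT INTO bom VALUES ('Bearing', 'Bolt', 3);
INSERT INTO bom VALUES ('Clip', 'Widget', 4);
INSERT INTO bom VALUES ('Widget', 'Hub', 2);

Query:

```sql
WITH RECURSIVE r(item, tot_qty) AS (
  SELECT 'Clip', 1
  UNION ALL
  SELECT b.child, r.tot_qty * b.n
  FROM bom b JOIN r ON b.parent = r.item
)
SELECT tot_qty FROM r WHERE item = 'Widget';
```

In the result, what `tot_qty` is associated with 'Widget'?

4

Base: (Clip, tot_qty=1).
Iteration 1: components of {Clip} -> Bearing = 1*5 = 5, Widget = 1*4 = 4.
Iteration 2: components of {Bearing,Widget} -> Bolt = 5*3 = 15, Hub = 4*2 = 8.
Iteration 3: no further components; recursion stops.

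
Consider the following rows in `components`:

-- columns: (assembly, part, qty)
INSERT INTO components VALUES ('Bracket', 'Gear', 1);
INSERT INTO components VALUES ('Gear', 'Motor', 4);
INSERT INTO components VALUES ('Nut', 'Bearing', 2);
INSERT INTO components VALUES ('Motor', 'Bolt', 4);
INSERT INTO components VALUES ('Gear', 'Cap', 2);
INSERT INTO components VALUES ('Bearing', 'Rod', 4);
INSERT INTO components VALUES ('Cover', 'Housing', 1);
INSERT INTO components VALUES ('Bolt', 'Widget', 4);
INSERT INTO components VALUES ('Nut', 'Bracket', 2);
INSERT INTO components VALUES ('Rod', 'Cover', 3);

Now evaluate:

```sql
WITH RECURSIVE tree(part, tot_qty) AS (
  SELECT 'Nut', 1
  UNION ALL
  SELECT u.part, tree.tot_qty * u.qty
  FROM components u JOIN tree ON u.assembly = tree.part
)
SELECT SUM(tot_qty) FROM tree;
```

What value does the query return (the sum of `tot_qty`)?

Base: (Nut, tot_qty=1).
Iteration 1: components of {Nut} -> Bearing = 1*2 = 2, Bracket = 1*2 = 2.
Iteration 2: components of {Bearing,Bracket} -> Gear = 2*1 = 2, Rod = 2*4 = 8.
Iteration 3: components of {Gear,Rod} -> Cap = 2*2 = 4, Cover = 8*3 = 24, Motor = 2*4 = 8.
Iteration 4: components of {Cap,Cover,Motor} -> Bolt = 8*4 = 32, Housing = 24*1 = 24.
Iteration 5: components of {Bolt,Housing} -> Widget = 32*4 = 128.
Iteration 6: no further components; recursion stops.
SUM(tot_qty) = 1 + 2 + 2 + 2 + 8 + 8 + 4 + 24 + 32 + 24 + 128 = 235.

235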